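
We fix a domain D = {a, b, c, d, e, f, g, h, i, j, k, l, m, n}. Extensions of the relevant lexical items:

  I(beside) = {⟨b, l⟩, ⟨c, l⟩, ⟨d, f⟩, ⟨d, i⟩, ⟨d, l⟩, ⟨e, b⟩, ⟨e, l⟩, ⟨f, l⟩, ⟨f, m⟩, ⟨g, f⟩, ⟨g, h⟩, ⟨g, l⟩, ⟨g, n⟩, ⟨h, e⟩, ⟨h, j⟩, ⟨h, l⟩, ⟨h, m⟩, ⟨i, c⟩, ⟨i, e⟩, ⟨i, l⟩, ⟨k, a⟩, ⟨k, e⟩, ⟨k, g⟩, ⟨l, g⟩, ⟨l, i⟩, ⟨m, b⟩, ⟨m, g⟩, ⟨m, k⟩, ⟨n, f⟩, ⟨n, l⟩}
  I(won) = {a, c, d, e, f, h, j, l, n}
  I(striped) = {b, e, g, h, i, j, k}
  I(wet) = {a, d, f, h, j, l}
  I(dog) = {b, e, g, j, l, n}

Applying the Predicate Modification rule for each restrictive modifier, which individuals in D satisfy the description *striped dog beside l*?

⟦beside l⟧ = {x : ⟨x, l⟩ ∈ ⟦beside⟧} = {b, c, d, e, f, g, h, i, n}
⟦dog⟧ = {b, e, g, j, l, n}
… ∩ ⟦beside l⟧ = {b, e, g, j, l, n} ∩ {b, c, d, e, f, g, h, i, n} = {b, e, g, n}
… ∩ ⟦striped⟧ = {b, e, g, n} ∩ {b, e, g, h, i, j, k} = {b, e, g}
So ⟦striped dog beside l⟧ = {b, e, g}.

{b, e, g}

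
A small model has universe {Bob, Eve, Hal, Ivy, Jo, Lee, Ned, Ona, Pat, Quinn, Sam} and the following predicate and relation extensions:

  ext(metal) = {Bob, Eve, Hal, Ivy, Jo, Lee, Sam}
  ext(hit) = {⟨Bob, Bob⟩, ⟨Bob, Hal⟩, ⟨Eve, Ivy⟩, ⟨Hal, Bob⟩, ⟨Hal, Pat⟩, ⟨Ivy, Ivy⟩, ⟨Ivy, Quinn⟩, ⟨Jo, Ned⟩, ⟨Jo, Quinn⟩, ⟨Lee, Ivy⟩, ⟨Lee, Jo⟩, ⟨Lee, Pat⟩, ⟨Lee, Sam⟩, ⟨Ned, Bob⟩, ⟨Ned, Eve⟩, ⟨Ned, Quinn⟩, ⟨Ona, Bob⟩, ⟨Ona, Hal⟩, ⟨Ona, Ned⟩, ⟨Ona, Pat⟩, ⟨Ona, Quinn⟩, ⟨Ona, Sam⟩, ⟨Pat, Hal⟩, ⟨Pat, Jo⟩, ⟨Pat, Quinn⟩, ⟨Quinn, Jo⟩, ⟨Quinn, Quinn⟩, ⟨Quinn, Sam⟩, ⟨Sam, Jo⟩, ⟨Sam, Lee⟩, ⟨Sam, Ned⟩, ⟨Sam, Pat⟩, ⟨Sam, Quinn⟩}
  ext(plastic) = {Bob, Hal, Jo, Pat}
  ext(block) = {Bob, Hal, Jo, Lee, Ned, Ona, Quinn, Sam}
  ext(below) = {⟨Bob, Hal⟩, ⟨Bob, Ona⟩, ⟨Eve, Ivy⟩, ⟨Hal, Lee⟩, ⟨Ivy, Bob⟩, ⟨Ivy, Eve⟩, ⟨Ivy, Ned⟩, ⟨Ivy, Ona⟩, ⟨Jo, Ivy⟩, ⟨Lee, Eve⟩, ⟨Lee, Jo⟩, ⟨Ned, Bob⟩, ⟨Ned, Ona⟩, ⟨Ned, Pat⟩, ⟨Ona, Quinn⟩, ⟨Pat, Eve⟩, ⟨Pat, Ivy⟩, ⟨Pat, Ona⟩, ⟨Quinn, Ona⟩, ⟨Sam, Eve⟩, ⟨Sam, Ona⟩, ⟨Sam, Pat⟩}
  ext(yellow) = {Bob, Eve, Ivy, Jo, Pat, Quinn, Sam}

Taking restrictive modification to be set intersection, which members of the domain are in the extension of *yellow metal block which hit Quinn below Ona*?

⟦which hit Quinn⟧ = {x : ⟨x, Quinn⟩ ∈ ⟦hit⟧} = {Ivy, Jo, Ned, Ona, Pat, Quinn, Sam}
⟦below Ona⟧ = {x : ⟨x, Ona⟩ ∈ ⟦below⟧} = {Bob, Ivy, Ned, Pat, Quinn, Sam}
⟦block⟧ = {Bob, Hal, Jo, Lee, Ned, Ona, Quinn, Sam}
… ∩ ⟦which hit Quinn⟧ = {Bob, Hal, Jo, Lee, Ned, Ona, Quinn, Sam} ∩ {Ivy, Jo, Ned, Ona, Pat, Quinn, Sam} = {Jo, Ned, Ona, Quinn, Sam}
… ∩ ⟦below Ona⟧ = {Jo, Ned, Ona, Quinn, Sam} ∩ {Bob, Ivy, Ned, Pat, Quinn, Sam} = {Ned, Quinn, Sam}
… ∩ ⟦yellow⟧ = {Ned, Quinn, Sam} ∩ {Bob, Eve, Ivy, Jo, Pat, Quinn, Sam} = {Quinn, Sam}
… ∩ ⟦metal⟧ = {Quinn, Sam} ∩ {Bob, Eve, Hal, Ivy, Jo, Lee, Sam} = {Sam}
So ⟦yellow metal block which hit Quinn below Ona⟧ = {Sam}.

{Sam}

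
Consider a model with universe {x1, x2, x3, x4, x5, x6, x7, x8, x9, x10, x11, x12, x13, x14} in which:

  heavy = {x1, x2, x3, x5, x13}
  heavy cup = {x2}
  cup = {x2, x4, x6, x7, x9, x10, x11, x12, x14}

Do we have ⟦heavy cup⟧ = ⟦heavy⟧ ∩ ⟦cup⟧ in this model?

⟦heavy⟧ ∩ ⟦cup⟧ = {x1, x2, x3, x5, x13} ∩ {x2, x4, x6, x7, x9, x10, x11, x12, x14} = {x2}
Observed ⟦heavy cup⟧ = {x2}.
These coincide, so the modifier is intersective here.

yes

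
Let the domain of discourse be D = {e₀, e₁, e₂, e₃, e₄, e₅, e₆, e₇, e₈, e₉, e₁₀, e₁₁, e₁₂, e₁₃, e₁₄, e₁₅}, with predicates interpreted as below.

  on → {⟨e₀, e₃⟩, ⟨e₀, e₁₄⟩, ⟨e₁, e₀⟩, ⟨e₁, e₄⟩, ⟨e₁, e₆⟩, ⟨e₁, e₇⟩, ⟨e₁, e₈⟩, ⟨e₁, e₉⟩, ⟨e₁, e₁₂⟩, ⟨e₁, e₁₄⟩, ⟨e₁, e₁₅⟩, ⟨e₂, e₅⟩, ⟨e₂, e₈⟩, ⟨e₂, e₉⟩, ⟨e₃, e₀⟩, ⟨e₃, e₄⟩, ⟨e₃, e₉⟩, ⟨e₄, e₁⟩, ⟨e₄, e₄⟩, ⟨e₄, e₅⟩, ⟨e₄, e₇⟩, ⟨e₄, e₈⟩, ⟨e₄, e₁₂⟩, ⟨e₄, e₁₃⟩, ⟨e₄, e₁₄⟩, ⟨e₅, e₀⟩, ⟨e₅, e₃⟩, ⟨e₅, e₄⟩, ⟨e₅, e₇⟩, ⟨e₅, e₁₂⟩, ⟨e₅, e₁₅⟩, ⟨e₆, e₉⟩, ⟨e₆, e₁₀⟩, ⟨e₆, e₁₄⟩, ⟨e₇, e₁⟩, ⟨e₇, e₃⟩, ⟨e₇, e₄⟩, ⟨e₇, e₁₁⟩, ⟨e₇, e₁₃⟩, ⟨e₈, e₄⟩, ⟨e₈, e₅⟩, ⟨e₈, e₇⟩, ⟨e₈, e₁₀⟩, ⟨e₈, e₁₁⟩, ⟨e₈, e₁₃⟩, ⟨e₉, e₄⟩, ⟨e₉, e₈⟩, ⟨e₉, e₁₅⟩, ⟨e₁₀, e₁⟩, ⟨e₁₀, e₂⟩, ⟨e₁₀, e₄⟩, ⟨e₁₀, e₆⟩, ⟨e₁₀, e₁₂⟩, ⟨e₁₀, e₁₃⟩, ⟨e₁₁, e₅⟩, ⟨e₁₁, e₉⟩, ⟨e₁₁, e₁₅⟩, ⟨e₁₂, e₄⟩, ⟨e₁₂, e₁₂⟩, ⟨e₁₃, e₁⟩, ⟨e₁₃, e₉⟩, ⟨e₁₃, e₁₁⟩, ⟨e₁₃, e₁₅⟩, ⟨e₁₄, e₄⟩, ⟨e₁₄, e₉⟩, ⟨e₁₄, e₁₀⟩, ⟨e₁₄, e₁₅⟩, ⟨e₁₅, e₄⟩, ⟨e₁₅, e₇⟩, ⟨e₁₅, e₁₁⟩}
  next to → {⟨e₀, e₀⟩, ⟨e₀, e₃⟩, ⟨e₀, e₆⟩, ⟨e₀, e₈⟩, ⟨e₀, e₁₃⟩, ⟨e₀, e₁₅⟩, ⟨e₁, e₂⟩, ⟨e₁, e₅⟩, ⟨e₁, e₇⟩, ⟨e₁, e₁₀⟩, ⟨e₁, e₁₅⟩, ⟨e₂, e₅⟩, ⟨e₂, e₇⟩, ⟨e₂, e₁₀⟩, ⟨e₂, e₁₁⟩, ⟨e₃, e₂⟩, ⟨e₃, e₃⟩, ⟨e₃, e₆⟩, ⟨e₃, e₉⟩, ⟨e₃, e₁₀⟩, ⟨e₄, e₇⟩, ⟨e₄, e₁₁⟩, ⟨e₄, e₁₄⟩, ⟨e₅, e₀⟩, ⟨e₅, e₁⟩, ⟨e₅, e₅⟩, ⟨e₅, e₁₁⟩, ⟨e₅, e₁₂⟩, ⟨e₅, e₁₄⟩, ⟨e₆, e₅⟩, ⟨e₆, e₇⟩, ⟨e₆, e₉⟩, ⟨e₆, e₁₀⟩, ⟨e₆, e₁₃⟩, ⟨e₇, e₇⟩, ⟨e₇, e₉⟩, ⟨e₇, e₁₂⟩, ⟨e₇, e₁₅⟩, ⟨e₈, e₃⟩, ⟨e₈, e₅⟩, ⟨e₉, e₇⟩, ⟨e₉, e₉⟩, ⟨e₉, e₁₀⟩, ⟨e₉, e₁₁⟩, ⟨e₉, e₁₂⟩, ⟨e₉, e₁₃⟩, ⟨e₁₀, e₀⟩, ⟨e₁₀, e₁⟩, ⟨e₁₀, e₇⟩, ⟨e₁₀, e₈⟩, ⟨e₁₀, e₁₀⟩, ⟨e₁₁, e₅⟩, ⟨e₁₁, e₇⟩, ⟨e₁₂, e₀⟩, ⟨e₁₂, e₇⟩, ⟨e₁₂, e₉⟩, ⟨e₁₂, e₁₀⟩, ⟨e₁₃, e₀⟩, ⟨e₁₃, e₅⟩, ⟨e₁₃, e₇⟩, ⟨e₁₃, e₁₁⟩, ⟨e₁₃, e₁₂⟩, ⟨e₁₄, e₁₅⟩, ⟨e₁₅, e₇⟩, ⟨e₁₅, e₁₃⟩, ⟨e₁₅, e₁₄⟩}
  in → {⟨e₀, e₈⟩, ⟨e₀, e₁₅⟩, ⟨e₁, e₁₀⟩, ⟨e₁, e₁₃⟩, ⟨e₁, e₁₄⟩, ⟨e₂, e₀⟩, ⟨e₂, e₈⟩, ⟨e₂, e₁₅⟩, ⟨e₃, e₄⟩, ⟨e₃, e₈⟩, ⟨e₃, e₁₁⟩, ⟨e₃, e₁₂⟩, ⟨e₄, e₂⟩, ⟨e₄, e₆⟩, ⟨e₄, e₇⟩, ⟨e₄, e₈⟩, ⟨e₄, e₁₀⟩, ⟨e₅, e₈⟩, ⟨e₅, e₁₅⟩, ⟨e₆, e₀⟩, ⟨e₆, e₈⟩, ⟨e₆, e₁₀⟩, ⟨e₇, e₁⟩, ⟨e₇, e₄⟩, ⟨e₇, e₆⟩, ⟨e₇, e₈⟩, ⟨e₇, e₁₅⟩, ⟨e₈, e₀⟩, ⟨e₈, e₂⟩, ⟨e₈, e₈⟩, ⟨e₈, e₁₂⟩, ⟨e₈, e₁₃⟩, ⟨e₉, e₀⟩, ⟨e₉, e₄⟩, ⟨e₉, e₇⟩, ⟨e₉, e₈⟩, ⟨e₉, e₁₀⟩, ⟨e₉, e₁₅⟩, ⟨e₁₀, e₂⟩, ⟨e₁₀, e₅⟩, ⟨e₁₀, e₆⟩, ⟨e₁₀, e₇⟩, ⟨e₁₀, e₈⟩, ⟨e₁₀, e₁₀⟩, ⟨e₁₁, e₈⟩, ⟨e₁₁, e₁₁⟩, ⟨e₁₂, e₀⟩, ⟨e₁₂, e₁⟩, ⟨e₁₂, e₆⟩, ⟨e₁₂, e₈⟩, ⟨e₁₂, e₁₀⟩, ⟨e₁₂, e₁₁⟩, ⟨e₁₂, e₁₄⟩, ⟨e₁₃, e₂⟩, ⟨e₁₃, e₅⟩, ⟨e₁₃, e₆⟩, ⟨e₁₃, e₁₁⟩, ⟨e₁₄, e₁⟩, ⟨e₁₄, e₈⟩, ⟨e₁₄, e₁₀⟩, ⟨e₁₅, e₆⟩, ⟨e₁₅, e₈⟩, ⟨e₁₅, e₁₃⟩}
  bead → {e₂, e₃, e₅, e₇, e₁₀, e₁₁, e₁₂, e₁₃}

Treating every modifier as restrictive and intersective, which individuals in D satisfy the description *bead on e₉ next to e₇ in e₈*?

{e₂, e₁₁}

⟦on e₉⟧ = {x : ⟨x, e₉⟩ ∈ ⟦on⟧} = {e₁, e₂, e₃, e₆, e₁₁, e₁₃, e₁₄}
⟦next to e₇⟧ = {x : ⟨x, e₇⟩ ∈ ⟦next to⟧} = {e₁, e₂, e₄, e₆, e₇, e₉, e₁₀, e₁₁, e₁₂, e₁₃, e₁₅}
⟦in e₈⟧ = {x : ⟨x, e₈⟩ ∈ ⟦in⟧} = {e₀, e₂, e₃, e₄, e₅, e₆, e₇, e₈, e₉, e₁₀, e₁₁, e₁₂, e₁₄, e₁₅}
⟦bead⟧ = {e₂, e₃, e₅, e₇, e₁₀, e₁₁, e₁₂, e₁₃}
… ∩ ⟦on e₉⟧ = {e₂, e₃, e₅, e₇, e₁₀, e₁₁, e₁₂, e₁₃} ∩ {e₁, e₂, e₃, e₆, e₁₁, e₁₃, e₁₄} = {e₂, e₃, e₁₁, e₁₃}
… ∩ ⟦next to e₇⟧ = {e₂, e₃, e₁₁, e₁₃} ∩ {e₁, e₂, e₄, e₆, e₇, e₉, e₁₀, e₁₁, e₁₂, e₁₃, e₁₅} = {e₂, e₁₁, e₁₃}
… ∩ ⟦in e₈⟧ = {e₂, e₁₁, e₁₃} ∩ {e₀, e₂, e₃, e₄, e₅, e₆, e₇, e₈, e₉, e₁₀, e₁₁, e₁₂, e₁₄, e₁₅} = {e₂, e₁₁}
So ⟦bead on e₉ next to e₇ in e₈⟧ = {e₂, e₁₁}.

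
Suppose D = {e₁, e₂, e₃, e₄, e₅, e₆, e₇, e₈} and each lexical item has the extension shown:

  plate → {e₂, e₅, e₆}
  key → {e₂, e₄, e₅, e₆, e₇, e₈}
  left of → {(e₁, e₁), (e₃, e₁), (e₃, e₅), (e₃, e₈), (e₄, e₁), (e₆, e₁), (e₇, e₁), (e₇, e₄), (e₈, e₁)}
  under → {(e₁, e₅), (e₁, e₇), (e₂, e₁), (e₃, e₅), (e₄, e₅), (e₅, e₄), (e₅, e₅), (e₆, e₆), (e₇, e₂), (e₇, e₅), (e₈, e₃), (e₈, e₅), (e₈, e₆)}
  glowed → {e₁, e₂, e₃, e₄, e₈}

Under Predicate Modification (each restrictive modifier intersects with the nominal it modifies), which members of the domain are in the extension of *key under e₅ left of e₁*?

{e₄, e₇, e₈}

⟦under e₅⟧ = {x : ⟨x, e₅⟩ ∈ ⟦under⟧} = {e₁, e₃, e₄, e₅, e₇, e₈}
⟦left of e₁⟧ = {x : ⟨x, e₁⟩ ∈ ⟦left of⟧} = {e₁, e₃, e₄, e₆, e₇, e₈}
⟦key⟧ = {e₂, e₄, e₅, e₆, e₇, e₈}
… ∩ ⟦under e₅⟧ = {e₂, e₄, e₅, e₆, e₇, e₈} ∩ {e₁, e₃, e₄, e₅, e₇, e₈} = {e₄, e₅, e₇, e₈}
… ∩ ⟦left of e₁⟧ = {e₄, e₅, e₇, e₈} ∩ {e₁, e₃, e₄, e₆, e₇, e₈} = {e₄, e₇, e₈}
So ⟦key under e₅ left of e₁⟧ = {e₄, e₇, e₈}.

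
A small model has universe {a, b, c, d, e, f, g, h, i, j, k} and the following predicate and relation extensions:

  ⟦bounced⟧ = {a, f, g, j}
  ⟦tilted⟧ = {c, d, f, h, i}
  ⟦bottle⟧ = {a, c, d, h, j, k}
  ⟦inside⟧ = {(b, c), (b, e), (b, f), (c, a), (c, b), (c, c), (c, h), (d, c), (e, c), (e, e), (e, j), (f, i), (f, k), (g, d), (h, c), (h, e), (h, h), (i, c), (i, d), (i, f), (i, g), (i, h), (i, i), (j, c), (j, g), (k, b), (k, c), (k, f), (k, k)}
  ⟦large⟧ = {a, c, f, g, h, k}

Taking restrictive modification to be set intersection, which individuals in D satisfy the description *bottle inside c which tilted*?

⟦inside c⟧ = {x : ⟨x, c⟩ ∈ ⟦inside⟧} = {b, c, d, e, h, i, j, k}
⟦which tilted⟧ = ⟦tilted⟧ = {c, d, f, h, i}
⟦bottle⟧ = {a, c, d, h, j, k}
… ∩ ⟦inside c⟧ = {a, c, d, h, j, k} ∩ {b, c, d, e, h, i, j, k} = {c, d, h, j, k}
… ∩ ⟦which tilted⟧ = {c, d, h, j, k} ∩ {c, d, f, h, i} = {c, d, h}
So ⟦bottle inside c which tilted⟧ = {c, d, h}.

{c, d, h}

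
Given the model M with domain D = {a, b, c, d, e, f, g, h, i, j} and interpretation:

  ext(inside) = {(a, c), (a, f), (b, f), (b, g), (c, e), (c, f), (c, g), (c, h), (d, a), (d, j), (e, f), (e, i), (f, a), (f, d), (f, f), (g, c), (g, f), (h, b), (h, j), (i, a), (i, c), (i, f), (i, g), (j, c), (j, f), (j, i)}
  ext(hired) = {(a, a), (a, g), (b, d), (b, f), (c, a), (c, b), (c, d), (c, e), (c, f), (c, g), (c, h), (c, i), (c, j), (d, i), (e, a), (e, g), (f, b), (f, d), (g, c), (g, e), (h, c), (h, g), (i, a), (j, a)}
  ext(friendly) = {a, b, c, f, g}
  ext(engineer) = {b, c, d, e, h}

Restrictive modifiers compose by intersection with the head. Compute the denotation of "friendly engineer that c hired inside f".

⟦that c hired⟧ = {x : ⟨c, x⟩ ∈ ⟦hired⟧} = {a, b, d, e, f, g, h, i, j}
⟦inside f⟧ = {x : ⟨x, f⟩ ∈ ⟦inside⟧} = {a, b, c, e, f, g, i, j}
⟦engineer⟧ = {b, c, d, e, h}
… ∩ ⟦that c hired⟧ = {b, c, d, e, h} ∩ {a, b, d, e, f, g, h, i, j} = {b, d, e, h}
… ∩ ⟦inside f⟧ = {b, d, e, h} ∩ {a, b, c, e, f, g, i, j} = {b, e}
… ∩ ⟦friendly⟧ = {b, e} ∩ {a, b, c, f, g} = {b}
So ⟦friendly engineer that c hired inside f⟧ = {b}.

{b}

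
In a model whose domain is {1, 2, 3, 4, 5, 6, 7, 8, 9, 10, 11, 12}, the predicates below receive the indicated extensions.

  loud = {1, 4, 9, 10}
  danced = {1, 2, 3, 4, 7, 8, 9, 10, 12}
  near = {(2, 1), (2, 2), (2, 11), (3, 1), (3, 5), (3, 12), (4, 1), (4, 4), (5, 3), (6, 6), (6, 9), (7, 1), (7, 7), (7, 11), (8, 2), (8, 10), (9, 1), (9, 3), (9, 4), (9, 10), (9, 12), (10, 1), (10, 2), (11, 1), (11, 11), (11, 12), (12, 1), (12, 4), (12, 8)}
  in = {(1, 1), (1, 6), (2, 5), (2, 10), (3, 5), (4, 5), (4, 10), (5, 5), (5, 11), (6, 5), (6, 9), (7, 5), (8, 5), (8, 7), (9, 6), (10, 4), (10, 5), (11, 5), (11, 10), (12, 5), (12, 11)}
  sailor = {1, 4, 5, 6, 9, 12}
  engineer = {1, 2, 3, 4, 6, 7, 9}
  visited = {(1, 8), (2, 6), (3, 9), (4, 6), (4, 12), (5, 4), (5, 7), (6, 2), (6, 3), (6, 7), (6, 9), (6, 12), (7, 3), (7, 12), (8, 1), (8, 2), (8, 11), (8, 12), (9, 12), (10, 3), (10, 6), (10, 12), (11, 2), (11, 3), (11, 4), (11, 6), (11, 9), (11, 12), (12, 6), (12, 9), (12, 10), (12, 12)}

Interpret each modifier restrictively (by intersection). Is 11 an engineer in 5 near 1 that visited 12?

⟦in 5⟧ = {x : ⟨x, 5⟩ ∈ ⟦in⟧} = {2, 3, 4, 5, 6, 7, 8, 10, 11, 12}
⟦near 1⟧ = {x : ⟨x, 1⟩ ∈ ⟦near⟧} = {2, 3, 4, 7, 9, 10, 11, 12}
⟦that visited 12⟧ = {x : ⟨x, 12⟩ ∈ ⟦visited⟧} = {4, 6, 7, 8, 9, 10, 11, 12}
⟦engineer⟧ = {1, 2, 3, 4, 6, 7, 9}
… ∩ ⟦in 5⟧ = {1, 2, 3, 4, 6, 7, 9} ∩ {2, 3, 4, 5, 6, 7, 8, 10, 11, 12} = {2, 3, 4, 6, 7}
… ∩ ⟦near 1⟧ = {2, 3, 4, 6, 7} ∩ {2, 3, 4, 7, 9, 10, 11, 12} = {2, 3, 4, 7}
… ∩ ⟦that visited 12⟧ = {2, 3, 4, 7} ∩ {4, 6, 7, 8, 9, 10, 11, 12} = {4, 7}
⟦engineer in 5 near 1 that visited 12⟧ = {4, 7}; 11 ∉ this set.

no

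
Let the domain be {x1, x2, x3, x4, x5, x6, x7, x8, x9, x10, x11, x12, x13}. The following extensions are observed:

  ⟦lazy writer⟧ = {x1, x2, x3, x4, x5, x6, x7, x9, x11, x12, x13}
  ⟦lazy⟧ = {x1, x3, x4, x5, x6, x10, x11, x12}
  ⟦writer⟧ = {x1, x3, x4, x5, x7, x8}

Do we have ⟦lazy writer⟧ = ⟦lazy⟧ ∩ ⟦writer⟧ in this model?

no

⟦lazy⟧ ∩ ⟦writer⟧ = {x1, x3, x4, x5, x6, x10, x11, x12} ∩ {x1, x3, x4, x5, x7, x8} = {x1, x3, x4, x5}
Observed ⟦lazy writer⟧ = {x1, x2, x3, x4, x5, x6, x7, x9, x11, x12, x13}.
These differ, so the modifier is not intersective in this model.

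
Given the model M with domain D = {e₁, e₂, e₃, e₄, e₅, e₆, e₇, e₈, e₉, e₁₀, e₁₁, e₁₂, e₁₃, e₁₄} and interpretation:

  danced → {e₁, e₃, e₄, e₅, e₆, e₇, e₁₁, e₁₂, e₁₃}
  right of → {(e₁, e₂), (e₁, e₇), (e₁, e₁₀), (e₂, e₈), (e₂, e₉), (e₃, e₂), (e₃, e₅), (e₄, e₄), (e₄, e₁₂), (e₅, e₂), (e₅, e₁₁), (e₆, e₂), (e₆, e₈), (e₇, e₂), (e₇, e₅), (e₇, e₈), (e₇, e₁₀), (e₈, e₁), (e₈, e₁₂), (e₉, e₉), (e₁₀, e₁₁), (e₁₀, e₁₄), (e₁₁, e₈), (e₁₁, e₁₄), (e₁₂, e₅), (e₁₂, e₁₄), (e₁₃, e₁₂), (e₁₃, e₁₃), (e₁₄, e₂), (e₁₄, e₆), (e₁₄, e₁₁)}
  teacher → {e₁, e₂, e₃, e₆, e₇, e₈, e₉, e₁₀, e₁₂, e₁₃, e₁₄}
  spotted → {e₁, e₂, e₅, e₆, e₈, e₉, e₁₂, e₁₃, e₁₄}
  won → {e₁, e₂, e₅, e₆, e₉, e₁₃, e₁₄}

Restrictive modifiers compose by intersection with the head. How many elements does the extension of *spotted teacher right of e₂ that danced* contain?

2

⟦right of e₂⟧ = {x : ⟨x, e₂⟩ ∈ ⟦right of⟧} = {e₁, e₃, e₅, e₆, e₇, e₁₄}
⟦that danced⟧ = ⟦danced⟧ = {e₁, e₃, e₄, e₅, e₆, e₇, e₁₁, e₁₂, e₁₃}
⟦teacher⟧ = {e₁, e₂, e₃, e₆, e₇, e₈, e₉, e₁₀, e₁₂, e₁₃, e₁₄}
… ∩ ⟦right of e₂⟧ = {e₁, e₂, e₃, e₆, e₇, e₈, e₉, e₁₀, e₁₂, e₁₃, e₁₄} ∩ {e₁, e₃, e₅, e₆, e₇, e₁₄} = {e₁, e₃, e₆, e₇, e₁₄}
… ∩ ⟦that danced⟧ = {e₁, e₃, e₆, e₇, e₁₄} ∩ {e₁, e₃, e₄, e₅, e₆, e₇, e₁₁, e₁₂, e₁₃} = {e₁, e₃, e₆, e₇}
… ∩ ⟦spotted⟧ = {e₁, e₃, e₆, e₇} ∩ {e₁, e₂, e₅, e₆, e₈, e₉, e₁₂, e₁₃, e₁₄} = {e₁, e₆}
⟦spotted teacher right of e₂ that danced⟧ = {e₁, e₆}, so the cardinality is 2.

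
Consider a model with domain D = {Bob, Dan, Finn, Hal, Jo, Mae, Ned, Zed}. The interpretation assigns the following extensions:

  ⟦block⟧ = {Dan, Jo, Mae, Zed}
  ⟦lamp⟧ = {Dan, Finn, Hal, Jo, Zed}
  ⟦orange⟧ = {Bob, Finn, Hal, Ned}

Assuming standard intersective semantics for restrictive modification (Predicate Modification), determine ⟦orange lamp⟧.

{Finn, Hal}

⟦lamp⟧ = {Dan, Finn, Hal, Jo, Zed}
… ∩ ⟦orange⟧ = {Dan, Finn, Hal, Jo, Zed} ∩ {Bob, Finn, Hal, Ned} = {Finn, Hal}
So ⟦orange lamp⟧ = {Finn, Hal}.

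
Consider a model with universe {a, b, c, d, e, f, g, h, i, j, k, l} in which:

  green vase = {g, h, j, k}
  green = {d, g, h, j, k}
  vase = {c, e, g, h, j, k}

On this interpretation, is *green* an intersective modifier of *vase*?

⟦green⟧ ∩ ⟦vase⟧ = {d, g, h, j, k} ∩ {c, e, g, h, j, k} = {g, h, j, k}
Observed ⟦green vase⟧ = {g, h, j, k}.
These coincide, so the modifier is intersective here.

yes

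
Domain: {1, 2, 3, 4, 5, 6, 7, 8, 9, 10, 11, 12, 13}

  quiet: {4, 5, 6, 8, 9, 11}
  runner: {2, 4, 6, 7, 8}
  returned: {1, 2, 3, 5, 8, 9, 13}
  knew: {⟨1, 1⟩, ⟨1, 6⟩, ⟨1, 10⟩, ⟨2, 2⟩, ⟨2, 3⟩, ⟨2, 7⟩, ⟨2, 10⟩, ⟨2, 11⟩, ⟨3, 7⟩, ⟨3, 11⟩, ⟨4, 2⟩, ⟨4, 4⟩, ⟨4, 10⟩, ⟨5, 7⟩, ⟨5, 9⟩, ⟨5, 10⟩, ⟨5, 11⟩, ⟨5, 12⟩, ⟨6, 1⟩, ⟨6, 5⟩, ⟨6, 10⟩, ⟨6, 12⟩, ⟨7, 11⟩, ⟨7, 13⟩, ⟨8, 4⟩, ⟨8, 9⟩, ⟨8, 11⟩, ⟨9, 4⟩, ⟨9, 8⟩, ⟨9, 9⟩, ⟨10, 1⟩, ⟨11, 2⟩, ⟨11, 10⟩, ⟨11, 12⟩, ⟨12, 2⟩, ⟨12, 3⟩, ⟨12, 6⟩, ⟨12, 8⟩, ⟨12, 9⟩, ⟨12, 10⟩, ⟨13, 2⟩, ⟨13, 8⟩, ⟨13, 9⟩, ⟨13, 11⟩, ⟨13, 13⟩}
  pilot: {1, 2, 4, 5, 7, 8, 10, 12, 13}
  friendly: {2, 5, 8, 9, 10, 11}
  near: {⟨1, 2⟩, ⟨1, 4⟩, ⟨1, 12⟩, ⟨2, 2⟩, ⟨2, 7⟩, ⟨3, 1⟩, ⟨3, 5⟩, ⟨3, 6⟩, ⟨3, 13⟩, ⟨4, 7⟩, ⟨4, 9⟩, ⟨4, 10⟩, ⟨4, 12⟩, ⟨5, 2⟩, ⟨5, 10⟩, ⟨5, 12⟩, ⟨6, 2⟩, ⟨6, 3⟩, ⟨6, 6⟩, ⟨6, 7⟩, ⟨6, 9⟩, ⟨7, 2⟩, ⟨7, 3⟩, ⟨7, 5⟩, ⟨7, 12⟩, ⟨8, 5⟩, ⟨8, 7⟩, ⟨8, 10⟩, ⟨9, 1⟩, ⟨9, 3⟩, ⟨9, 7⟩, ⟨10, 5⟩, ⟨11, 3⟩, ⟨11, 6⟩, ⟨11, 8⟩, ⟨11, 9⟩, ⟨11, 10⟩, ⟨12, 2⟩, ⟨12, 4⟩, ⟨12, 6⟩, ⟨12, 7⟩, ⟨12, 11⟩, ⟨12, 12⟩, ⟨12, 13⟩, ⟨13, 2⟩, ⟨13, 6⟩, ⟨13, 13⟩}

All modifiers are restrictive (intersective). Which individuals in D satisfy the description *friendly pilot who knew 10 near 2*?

⟦who knew 10⟧ = {x : ⟨x, 10⟩ ∈ ⟦knew⟧} = {1, 2, 4, 5, 6, 11, 12}
⟦near 2⟧ = {x : ⟨x, 2⟩ ∈ ⟦near⟧} = {1, 2, 5, 6, 7, 12, 13}
⟦pilot⟧ = {1, 2, 4, 5, 7, 8, 10, 12, 13}
… ∩ ⟦who knew 10⟧ = {1, 2, 4, 5, 7, 8, 10, 12, 13} ∩ {1, 2, 4, 5, 6, 11, 12} = {1, 2, 4, 5, 12}
… ∩ ⟦near 2⟧ = {1, 2, 4, 5, 12} ∩ {1, 2, 5, 6, 7, 12, 13} = {1, 2, 5, 12}
… ∩ ⟦friendly⟧ = {1, 2, 5, 12} ∩ {2, 5, 8, 9, 10, 11} = {2, 5}
So ⟦friendly pilot who knew 10 near 2⟧ = {2, 5}.

{2, 5}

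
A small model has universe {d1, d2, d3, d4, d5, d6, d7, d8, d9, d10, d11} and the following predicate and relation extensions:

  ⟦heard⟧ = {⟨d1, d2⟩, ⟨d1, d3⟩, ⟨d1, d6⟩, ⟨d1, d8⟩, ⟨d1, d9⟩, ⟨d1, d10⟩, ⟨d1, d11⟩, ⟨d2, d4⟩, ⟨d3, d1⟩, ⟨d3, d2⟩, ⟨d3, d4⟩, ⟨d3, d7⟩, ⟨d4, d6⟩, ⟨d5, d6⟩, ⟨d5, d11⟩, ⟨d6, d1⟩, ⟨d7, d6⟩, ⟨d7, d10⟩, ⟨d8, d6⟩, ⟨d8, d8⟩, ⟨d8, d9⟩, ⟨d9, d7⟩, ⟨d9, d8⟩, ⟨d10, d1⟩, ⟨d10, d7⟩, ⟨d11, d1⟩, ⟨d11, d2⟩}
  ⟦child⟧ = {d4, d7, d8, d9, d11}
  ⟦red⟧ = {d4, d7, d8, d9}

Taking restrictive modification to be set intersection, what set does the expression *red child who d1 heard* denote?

⟦who d1 heard⟧ = {x : ⟨d1, x⟩ ∈ ⟦heard⟧} = {d2, d3, d6, d8, d9, d10, d11}
⟦child⟧ = {d4, d7, d8, d9, d11}
… ∩ ⟦who d1 heard⟧ = {d4, d7, d8, d9, d11} ∩ {d2, d3, d6, d8, d9, d10, d11} = {d8, d9, d11}
… ∩ ⟦red⟧ = {d8, d9, d11} ∩ {d4, d7, d8, d9} = {d8, d9}
So ⟦red child who d1 heard⟧ = {d8, d9}.

{d8, d9}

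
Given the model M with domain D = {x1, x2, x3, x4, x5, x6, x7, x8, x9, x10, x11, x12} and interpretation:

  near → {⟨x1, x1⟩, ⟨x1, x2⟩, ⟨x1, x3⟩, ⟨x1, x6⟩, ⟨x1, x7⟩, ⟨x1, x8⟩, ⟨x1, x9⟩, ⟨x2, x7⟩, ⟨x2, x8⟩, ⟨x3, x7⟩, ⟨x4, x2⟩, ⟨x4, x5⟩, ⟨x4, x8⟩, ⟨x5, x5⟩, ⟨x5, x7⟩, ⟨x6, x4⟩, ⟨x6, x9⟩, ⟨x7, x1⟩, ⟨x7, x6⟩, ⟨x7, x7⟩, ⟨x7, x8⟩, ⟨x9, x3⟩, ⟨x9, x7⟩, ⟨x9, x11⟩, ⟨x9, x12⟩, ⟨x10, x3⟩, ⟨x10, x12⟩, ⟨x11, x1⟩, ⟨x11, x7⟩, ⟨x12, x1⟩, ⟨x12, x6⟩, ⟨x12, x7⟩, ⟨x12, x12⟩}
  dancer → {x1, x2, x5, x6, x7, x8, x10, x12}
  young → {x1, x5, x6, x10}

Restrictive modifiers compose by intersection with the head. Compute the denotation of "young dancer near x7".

{x1, x5}

⟦near x7⟧ = {x : ⟨x, x7⟩ ∈ ⟦near⟧} = {x1, x2, x3, x5, x7, x9, x11, x12}
⟦dancer⟧ = {x1, x2, x5, x6, x7, x8, x10, x12}
… ∩ ⟦near x7⟧ = {x1, x2, x5, x6, x7, x8, x10, x12} ∩ {x1, x2, x3, x5, x7, x9, x11, x12} = {x1, x2, x5, x7, x12}
… ∩ ⟦young⟧ = {x1, x2, x5, x7, x12} ∩ {x1, x5, x6, x10} = {x1, x5}
So ⟦young dancer near x7⟧ = {x1, x5}.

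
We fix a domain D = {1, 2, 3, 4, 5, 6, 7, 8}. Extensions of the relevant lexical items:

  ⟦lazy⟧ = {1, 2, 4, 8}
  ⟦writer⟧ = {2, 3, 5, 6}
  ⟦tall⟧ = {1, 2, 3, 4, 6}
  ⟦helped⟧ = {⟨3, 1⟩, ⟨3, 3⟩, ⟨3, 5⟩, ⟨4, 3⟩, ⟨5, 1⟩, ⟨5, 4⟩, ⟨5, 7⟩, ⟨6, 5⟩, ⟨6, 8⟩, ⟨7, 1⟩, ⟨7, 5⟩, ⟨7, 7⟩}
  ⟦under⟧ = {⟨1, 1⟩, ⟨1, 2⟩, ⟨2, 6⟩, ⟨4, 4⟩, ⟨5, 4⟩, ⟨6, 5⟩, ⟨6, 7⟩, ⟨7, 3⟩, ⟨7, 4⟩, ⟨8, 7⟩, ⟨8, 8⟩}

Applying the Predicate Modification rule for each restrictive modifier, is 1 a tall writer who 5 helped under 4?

⟦who 5 helped⟧ = {x : ⟨5, x⟩ ∈ ⟦helped⟧} = {1, 4, 7}
⟦under 4⟧ = {x : ⟨x, 4⟩ ∈ ⟦under⟧} = {4, 5, 7}
⟦writer⟧ = {2, 3, 5, 6}
… ∩ ⟦who 5 helped⟧ = {2, 3, 5, 6} ∩ {1, 4, 7} = ∅
… ∩ ⟦under 4⟧ = ∅ ∩ {4, 5, 7} = ∅
… ∩ ⟦tall⟧ = ∅ ∩ {1, 2, 3, 4, 6} = ∅
⟦tall writer who 5 helped under 4⟧ = ∅; 1 ∉ this set.

no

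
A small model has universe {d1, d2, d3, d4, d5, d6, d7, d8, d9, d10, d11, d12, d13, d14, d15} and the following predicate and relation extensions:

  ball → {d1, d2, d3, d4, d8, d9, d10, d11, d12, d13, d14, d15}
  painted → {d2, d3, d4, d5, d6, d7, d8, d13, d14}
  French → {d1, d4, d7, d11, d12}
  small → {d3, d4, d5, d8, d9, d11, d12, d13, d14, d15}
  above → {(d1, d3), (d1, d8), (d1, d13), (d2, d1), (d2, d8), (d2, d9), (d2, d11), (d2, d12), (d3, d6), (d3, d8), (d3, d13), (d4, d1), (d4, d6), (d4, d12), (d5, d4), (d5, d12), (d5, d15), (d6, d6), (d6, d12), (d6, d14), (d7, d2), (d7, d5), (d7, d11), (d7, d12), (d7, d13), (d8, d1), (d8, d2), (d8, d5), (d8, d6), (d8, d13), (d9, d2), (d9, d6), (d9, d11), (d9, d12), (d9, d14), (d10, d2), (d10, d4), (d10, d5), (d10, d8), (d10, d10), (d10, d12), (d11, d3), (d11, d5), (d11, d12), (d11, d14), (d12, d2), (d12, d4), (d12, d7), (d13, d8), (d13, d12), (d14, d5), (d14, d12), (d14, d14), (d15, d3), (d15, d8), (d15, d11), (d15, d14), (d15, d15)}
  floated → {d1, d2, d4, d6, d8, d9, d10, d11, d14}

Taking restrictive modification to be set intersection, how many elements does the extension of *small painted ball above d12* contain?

⟦above d12⟧ = {x : ⟨x, d12⟩ ∈ ⟦above⟧} = {d2, d4, d5, d6, d7, d9, d10, d11, d13, d14}
⟦ball⟧ = {d1, d2, d3, d4, d8, d9, d10, d11, d12, d13, d14, d15}
… ∩ ⟦above d12⟧ = {d1, d2, d3, d4, d8, d9, d10, d11, d12, d13, d14, d15} ∩ {d2, d4, d5, d6, d7, d9, d10, d11, d13, d14} = {d2, d4, d9, d10, d11, d13, d14}
… ∩ ⟦small⟧ = {d2, d4, d9, d10, d11, d13, d14} ∩ {d3, d4, d5, d8, d9, d11, d12, d13, d14, d15} = {d4, d9, d11, d13, d14}
… ∩ ⟦painted⟧ = {d4, d9, d11, d13, d14} ∩ {d2, d3, d4, d5, d6, d7, d8, d13, d14} = {d4, d13, d14}
⟦small painted ball above d12⟧ = {d4, d13, d14}, so the cardinality is 3.

3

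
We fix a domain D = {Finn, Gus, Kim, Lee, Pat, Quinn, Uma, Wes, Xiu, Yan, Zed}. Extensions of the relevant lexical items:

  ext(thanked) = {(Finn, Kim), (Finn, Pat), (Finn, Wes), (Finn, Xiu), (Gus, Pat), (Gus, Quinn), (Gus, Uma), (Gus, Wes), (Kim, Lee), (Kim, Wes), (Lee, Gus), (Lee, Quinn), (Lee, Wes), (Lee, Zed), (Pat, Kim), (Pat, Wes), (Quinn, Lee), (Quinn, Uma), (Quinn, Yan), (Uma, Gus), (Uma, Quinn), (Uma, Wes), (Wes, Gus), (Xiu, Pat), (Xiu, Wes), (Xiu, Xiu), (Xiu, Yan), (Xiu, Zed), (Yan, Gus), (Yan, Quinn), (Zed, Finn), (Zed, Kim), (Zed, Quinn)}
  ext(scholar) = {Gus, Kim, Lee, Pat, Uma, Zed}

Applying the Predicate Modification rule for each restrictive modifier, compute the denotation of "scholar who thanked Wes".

⟦who thanked Wes⟧ = {x : ⟨x, Wes⟩ ∈ ⟦thanked⟧} = {Finn, Gus, Kim, Lee, Pat, Uma, Xiu}
⟦scholar⟧ = {Gus, Kim, Lee, Pat, Uma, Zed}
… ∩ ⟦who thanked Wes⟧ = {Gus, Kim, Lee, Pat, Uma, Zed} ∩ {Finn, Gus, Kim, Lee, Pat, Uma, Xiu} = {Gus, Kim, Lee, Pat, Uma}
So ⟦scholar who thanked Wes⟧ = {Gus, Kim, Lee, Pat, Uma}.

{Gus, Kim, Lee, Pat, Uma}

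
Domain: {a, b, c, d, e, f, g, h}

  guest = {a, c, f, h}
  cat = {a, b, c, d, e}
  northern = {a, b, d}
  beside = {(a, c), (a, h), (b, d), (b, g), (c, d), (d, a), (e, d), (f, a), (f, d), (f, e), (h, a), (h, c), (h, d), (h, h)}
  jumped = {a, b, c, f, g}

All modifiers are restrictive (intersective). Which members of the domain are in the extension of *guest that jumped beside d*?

⟦that jumped⟧ = ⟦jumped⟧ = {a, b, c, f, g}
⟦beside d⟧ = {x : ⟨x, d⟩ ∈ ⟦beside⟧} = {b, c, e, f, h}
⟦guest⟧ = {a, c, f, h}
… ∩ ⟦that jumped⟧ = {a, c, f, h} ∩ {a, b, c, f, g} = {a, c, f}
… ∩ ⟦beside d⟧ = {a, c, f} ∩ {b, c, e, f, h} = {c, f}
So ⟦guest that jumped beside d⟧ = {c, f}.

{c, f}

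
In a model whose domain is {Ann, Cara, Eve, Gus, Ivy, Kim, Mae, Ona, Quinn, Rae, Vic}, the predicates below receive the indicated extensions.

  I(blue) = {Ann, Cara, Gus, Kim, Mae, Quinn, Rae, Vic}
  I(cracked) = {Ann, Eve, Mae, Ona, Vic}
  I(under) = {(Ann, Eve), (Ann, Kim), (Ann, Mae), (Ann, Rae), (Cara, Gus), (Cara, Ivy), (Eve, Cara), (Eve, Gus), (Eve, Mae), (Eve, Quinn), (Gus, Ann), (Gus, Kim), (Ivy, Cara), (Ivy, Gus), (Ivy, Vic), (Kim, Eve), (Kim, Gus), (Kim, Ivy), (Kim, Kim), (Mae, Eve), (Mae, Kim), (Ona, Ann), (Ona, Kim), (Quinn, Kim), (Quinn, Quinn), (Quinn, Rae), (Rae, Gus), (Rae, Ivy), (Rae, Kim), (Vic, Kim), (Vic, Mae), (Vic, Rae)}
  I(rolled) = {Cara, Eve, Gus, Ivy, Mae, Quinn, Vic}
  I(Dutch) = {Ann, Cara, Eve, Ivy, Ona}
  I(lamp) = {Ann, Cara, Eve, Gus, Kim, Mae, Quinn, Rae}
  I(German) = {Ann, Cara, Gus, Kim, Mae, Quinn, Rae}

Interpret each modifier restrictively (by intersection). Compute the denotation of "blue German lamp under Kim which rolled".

{Gus, Mae, Quinn}

⟦under Kim⟧ = {x : ⟨x, Kim⟩ ∈ ⟦under⟧} = {Ann, Gus, Kim, Mae, Ona, Quinn, Rae, Vic}
⟦which rolled⟧ = ⟦rolled⟧ = {Cara, Eve, Gus, Ivy, Mae, Quinn, Vic}
⟦lamp⟧ = {Ann, Cara, Eve, Gus, Kim, Mae, Quinn, Rae}
… ∩ ⟦under Kim⟧ = {Ann, Cara, Eve, Gus, Kim, Mae, Quinn, Rae} ∩ {Ann, Gus, Kim, Mae, Ona, Quinn, Rae, Vic} = {Ann, Gus, Kim, Mae, Quinn, Rae}
… ∩ ⟦which rolled⟧ = {Ann, Gus, Kim, Mae, Quinn, Rae} ∩ {Cara, Eve, Gus, Ivy, Mae, Quinn, Vic} = {Gus, Mae, Quinn}
… ∩ ⟦blue⟧ = {Gus, Mae, Quinn} ∩ {Ann, Cara, Gus, Kim, Mae, Quinn, Rae, Vic} = {Gus, Mae, Quinn}
… ∩ ⟦German⟧ = {Gus, Mae, Quinn} ∩ {Ann, Cara, Gus, Kim, Mae, Quinn, Rae} = {Gus, Mae, Quinn}
So ⟦blue German lamp under Kim which rolled⟧ = {Gus, Mae, Quinn}.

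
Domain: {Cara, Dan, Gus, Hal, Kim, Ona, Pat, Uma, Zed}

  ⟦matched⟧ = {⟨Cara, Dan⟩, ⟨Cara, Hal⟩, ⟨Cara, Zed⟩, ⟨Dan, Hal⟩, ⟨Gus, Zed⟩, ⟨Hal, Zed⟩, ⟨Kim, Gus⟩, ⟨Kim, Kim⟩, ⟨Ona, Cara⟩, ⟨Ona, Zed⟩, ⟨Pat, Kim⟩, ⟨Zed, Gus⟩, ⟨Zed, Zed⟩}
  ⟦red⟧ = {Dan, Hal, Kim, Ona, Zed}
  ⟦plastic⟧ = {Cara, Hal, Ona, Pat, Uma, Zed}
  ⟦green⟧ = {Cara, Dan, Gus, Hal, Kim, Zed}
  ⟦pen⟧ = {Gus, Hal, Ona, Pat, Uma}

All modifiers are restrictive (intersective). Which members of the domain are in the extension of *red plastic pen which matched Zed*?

⟦which matched Zed⟧ = {x : ⟨x, Zed⟩ ∈ ⟦matched⟧} = {Cara, Gus, Hal, Ona, Zed}
⟦pen⟧ = {Gus, Hal, Ona, Pat, Uma}
… ∩ ⟦which matched Zed⟧ = {Gus, Hal, Ona, Pat, Uma} ∩ {Cara, Gus, Hal, Ona, Zed} = {Gus, Hal, Ona}
… ∩ ⟦red⟧ = {Gus, Hal, Ona} ∩ {Dan, Hal, Kim, Ona, Zed} = {Hal, Ona}
… ∩ ⟦plastic⟧ = {Hal, Ona} ∩ {Cara, Hal, Ona, Pat, Uma, Zed} = {Hal, Ona}
So ⟦red plastic pen which matched Zed⟧ = {Hal, Ona}.

{Hal, Ona}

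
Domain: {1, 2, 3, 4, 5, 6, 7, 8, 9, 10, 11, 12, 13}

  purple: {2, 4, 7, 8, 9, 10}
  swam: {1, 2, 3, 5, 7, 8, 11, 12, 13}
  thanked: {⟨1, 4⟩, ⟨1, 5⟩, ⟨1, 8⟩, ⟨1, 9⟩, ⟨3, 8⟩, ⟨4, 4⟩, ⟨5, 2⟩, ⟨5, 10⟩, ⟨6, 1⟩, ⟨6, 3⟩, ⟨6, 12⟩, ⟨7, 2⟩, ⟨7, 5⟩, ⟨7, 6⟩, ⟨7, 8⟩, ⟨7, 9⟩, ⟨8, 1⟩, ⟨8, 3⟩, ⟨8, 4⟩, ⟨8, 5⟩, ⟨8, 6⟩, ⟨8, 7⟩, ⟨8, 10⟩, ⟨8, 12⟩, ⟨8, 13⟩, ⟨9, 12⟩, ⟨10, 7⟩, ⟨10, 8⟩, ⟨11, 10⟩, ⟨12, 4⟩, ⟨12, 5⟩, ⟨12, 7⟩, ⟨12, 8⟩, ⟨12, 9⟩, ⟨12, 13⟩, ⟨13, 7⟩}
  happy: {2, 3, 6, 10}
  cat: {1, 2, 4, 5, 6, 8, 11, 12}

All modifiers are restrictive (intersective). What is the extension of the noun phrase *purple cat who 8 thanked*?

{4}

⟦who 8 thanked⟧ = {x : ⟨8, x⟩ ∈ ⟦thanked⟧} = {1, 3, 4, 5, 6, 7, 10, 12, 13}
⟦cat⟧ = {1, 2, 4, 5, 6, 8, 11, 12}
… ∩ ⟦who 8 thanked⟧ = {1, 2, 4, 5, 6, 8, 11, 12} ∩ {1, 3, 4, 5, 6, 7, 10, 12, 13} = {1, 4, 5, 6, 12}
… ∩ ⟦purple⟧ = {1, 4, 5, 6, 12} ∩ {2, 4, 7, 8, 9, 10} = {4}
So ⟦purple cat who 8 thanked⟧ = {4}.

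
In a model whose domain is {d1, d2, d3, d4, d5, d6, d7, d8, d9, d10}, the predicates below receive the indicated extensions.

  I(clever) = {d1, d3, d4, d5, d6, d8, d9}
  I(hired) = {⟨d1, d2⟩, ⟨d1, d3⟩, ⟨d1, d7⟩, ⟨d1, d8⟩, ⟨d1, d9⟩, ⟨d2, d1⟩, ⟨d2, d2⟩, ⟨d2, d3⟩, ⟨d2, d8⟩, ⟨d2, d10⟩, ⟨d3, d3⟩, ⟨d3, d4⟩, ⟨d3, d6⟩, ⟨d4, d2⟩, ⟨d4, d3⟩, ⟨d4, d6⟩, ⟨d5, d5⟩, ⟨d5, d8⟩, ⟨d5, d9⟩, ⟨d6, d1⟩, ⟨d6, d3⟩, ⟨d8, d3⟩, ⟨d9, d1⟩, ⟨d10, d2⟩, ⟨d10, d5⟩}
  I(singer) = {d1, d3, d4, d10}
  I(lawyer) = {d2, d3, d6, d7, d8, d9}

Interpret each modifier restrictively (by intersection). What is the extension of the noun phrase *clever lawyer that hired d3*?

{d3, d6, d8}

⟦that hired d3⟧ = {x : ⟨x, d3⟩ ∈ ⟦hired⟧} = {d1, d2, d3, d4, d6, d8}
⟦lawyer⟧ = {d2, d3, d6, d7, d8, d9}
… ∩ ⟦that hired d3⟧ = {d2, d3, d6, d7, d8, d9} ∩ {d1, d2, d3, d4, d6, d8} = {d2, d3, d6, d8}
… ∩ ⟦clever⟧ = {d2, d3, d6, d8} ∩ {d1, d3, d4, d5, d6, d8, d9} = {d3, d6, d8}
So ⟦clever lawyer that hired d3⟧ = {d3, d6, d8}.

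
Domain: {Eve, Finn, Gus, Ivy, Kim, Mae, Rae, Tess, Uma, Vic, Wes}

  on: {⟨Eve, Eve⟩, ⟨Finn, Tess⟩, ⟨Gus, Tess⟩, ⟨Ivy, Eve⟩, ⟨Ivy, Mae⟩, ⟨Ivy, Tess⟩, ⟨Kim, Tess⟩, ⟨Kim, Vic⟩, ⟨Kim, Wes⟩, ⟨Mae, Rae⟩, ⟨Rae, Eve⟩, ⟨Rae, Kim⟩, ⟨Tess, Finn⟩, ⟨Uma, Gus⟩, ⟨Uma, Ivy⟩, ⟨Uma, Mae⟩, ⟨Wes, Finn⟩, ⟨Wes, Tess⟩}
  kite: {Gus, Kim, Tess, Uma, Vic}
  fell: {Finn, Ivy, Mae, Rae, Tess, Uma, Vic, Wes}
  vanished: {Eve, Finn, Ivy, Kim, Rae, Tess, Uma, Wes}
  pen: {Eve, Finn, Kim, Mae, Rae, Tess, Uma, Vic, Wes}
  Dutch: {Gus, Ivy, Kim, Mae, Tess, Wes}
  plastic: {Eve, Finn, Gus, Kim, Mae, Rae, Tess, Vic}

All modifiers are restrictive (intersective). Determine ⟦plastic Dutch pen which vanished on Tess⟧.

⟦which vanished⟧ = ⟦vanished⟧ = {Eve, Finn, Ivy, Kim, Rae, Tess, Uma, Wes}
⟦on Tess⟧ = {x : ⟨x, Tess⟩ ∈ ⟦on⟧} = {Finn, Gus, Ivy, Kim, Wes}
⟦pen⟧ = {Eve, Finn, Kim, Mae, Rae, Tess, Uma, Vic, Wes}
… ∩ ⟦which vanished⟧ = {Eve, Finn, Kim, Mae, Rae, Tess, Uma, Vic, Wes} ∩ {Eve, Finn, Ivy, Kim, Rae, Tess, Uma, Wes} = {Eve, Finn, Kim, Rae, Tess, Uma, Wes}
… ∩ ⟦on Tess⟧ = {Eve, Finn, Kim, Rae, Tess, Uma, Wes} ∩ {Finn, Gus, Ivy, Kim, Wes} = {Finn, Kim, Wes}
… ∩ ⟦plastic⟧ = {Finn, Kim, Wes} ∩ {Eve, Finn, Gus, Kim, Mae, Rae, Tess, Vic} = {Finn, Kim}
… ∩ ⟦Dutch⟧ = {Finn, Kim} ∩ {Gus, Ivy, Kim, Mae, Tess, Wes} = {Kim}
So ⟦plastic Dutch pen which vanished on Tess⟧ = {Kim}.

{Kim}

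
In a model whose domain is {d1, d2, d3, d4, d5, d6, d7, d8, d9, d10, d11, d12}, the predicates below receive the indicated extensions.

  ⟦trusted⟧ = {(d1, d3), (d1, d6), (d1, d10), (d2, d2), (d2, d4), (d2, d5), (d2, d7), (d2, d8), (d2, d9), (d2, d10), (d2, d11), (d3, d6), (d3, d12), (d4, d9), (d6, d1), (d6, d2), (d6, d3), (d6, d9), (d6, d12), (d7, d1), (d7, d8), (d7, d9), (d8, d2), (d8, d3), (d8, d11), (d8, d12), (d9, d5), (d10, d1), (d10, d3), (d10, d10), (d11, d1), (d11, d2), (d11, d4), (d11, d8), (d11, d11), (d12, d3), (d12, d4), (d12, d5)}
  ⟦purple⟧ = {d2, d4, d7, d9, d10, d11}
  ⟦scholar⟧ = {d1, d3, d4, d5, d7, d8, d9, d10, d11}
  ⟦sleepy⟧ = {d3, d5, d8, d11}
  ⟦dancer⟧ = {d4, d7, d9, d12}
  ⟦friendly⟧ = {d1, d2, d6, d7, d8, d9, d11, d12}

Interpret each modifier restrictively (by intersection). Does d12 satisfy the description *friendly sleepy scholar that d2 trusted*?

⟦that d2 trusted⟧ = {x : ⟨d2, x⟩ ∈ ⟦trusted⟧} = {d2, d4, d5, d7, d8, d9, d10, d11}
⟦scholar⟧ = {d1, d3, d4, d5, d7, d8, d9, d10, d11}
… ∩ ⟦that d2 trusted⟧ = {d1, d3, d4, d5, d7, d8, d9, d10, d11} ∩ {d2, d4, d5, d7, d8, d9, d10, d11} = {d4, d5, d7, d8, d9, d10, d11}
… ∩ ⟦friendly⟧ = {d4, d5, d7, d8, d9, d10, d11} ∩ {d1, d2, d6, d7, d8, d9, d11, d12} = {d7, d8, d9, d11}
… ∩ ⟦sleepy⟧ = {d7, d8, d9, d11} ∩ {d3, d5, d8, d11} = {d8, d11}
⟦friendly sleepy scholar that d2 trusted⟧ = {d8, d11}; d12 ∉ this set.

no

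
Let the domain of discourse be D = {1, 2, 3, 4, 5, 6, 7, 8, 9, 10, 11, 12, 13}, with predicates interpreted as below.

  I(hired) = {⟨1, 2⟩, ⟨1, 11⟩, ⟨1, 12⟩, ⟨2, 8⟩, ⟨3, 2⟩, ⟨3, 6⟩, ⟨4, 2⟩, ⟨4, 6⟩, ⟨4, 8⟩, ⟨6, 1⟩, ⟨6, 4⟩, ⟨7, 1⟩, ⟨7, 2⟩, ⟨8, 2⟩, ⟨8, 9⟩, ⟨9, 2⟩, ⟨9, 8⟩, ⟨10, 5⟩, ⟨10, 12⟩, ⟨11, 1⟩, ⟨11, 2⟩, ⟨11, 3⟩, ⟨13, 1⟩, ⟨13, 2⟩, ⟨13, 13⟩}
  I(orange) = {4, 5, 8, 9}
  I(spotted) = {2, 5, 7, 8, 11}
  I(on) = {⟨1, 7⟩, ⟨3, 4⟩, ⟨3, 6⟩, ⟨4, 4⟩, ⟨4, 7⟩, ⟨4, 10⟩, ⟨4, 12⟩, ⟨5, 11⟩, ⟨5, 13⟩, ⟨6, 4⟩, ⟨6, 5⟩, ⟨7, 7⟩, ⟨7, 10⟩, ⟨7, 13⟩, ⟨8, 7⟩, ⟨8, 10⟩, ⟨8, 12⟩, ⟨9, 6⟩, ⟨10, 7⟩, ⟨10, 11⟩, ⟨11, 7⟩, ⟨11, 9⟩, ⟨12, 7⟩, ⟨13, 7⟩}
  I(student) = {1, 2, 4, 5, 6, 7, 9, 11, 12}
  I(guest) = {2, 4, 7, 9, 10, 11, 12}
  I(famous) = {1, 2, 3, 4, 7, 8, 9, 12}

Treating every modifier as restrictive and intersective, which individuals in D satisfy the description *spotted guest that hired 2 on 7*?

⟦that hired 2⟧ = {x : ⟨x, 2⟩ ∈ ⟦hired⟧} = {1, 3, 4, 7, 8, 9, 11, 13}
⟦on 7⟧ = {x : ⟨x, 7⟩ ∈ ⟦on⟧} = {1, 4, 7, 8, 10, 11, 12, 13}
⟦guest⟧ = {2, 4, 7, 9, 10, 11, 12}
… ∩ ⟦that hired 2⟧ = {2, 4, 7, 9, 10, 11, 12} ∩ {1, 3, 4, 7, 8, 9, 11, 13} = {4, 7, 9, 11}
… ∩ ⟦on 7⟧ = {4, 7, 9, 11} ∩ {1, 4, 7, 8, 10, 11, 12, 13} = {4, 7, 11}
… ∩ ⟦spotted⟧ = {4, 7, 11} ∩ {2, 5, 7, 8, 11} = {7, 11}
So ⟦spotted guest that hired 2 on 7⟧ = {7, 11}.

{7, 11}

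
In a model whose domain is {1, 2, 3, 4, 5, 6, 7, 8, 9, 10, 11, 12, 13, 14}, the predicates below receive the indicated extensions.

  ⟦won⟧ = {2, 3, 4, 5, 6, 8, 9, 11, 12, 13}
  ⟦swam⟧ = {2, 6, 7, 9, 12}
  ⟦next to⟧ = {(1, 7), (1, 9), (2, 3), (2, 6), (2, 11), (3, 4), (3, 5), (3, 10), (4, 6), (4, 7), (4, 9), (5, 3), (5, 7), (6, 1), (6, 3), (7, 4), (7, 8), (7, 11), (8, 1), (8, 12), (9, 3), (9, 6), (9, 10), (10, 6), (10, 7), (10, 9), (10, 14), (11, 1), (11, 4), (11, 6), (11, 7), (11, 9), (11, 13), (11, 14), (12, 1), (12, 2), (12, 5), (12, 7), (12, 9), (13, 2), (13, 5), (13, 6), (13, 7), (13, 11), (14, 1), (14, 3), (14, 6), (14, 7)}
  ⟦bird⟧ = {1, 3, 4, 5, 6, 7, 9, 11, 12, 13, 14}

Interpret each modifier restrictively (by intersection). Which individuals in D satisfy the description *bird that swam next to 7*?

⟦that swam⟧ = ⟦swam⟧ = {2, 6, 7, 9, 12}
⟦next to 7⟧ = {x : ⟨x, 7⟩ ∈ ⟦next to⟧} = {1, 4, 5, 10, 11, 12, 13, 14}
⟦bird⟧ = {1, 3, 4, 5, 6, 7, 9, 11, 12, 13, 14}
… ∩ ⟦that swam⟧ = {1, 3, 4, 5, 6, 7, 9, 11, 12, 13, 14} ∩ {2, 6, 7, 9, 12} = {6, 7, 9, 12}
… ∩ ⟦next to 7⟧ = {6, 7, 9, 12} ∩ {1, 4, 5, 10, 11, 12, 13, 14} = {12}
So ⟦bird that swam next to 7⟧ = {12}.

{12}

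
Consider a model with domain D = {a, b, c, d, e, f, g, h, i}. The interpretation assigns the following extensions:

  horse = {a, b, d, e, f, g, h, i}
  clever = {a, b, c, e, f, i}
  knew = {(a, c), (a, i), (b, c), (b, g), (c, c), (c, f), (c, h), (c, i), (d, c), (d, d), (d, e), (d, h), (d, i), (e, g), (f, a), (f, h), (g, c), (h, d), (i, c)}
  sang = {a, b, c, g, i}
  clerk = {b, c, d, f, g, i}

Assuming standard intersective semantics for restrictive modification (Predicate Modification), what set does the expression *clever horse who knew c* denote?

{a, b, i}

⟦who knew c⟧ = {x : ⟨x, c⟩ ∈ ⟦knew⟧} = {a, b, c, d, g, i}
⟦horse⟧ = {a, b, d, e, f, g, h, i}
… ∩ ⟦who knew c⟧ = {a, b, d, e, f, g, h, i} ∩ {a, b, c, d, g, i} = {a, b, d, g, i}
… ∩ ⟦clever⟧ = {a, b, d, g, i} ∩ {a, b, c, e, f, i} = {a, b, i}
So ⟦clever horse who knew c⟧ = {a, b, i}.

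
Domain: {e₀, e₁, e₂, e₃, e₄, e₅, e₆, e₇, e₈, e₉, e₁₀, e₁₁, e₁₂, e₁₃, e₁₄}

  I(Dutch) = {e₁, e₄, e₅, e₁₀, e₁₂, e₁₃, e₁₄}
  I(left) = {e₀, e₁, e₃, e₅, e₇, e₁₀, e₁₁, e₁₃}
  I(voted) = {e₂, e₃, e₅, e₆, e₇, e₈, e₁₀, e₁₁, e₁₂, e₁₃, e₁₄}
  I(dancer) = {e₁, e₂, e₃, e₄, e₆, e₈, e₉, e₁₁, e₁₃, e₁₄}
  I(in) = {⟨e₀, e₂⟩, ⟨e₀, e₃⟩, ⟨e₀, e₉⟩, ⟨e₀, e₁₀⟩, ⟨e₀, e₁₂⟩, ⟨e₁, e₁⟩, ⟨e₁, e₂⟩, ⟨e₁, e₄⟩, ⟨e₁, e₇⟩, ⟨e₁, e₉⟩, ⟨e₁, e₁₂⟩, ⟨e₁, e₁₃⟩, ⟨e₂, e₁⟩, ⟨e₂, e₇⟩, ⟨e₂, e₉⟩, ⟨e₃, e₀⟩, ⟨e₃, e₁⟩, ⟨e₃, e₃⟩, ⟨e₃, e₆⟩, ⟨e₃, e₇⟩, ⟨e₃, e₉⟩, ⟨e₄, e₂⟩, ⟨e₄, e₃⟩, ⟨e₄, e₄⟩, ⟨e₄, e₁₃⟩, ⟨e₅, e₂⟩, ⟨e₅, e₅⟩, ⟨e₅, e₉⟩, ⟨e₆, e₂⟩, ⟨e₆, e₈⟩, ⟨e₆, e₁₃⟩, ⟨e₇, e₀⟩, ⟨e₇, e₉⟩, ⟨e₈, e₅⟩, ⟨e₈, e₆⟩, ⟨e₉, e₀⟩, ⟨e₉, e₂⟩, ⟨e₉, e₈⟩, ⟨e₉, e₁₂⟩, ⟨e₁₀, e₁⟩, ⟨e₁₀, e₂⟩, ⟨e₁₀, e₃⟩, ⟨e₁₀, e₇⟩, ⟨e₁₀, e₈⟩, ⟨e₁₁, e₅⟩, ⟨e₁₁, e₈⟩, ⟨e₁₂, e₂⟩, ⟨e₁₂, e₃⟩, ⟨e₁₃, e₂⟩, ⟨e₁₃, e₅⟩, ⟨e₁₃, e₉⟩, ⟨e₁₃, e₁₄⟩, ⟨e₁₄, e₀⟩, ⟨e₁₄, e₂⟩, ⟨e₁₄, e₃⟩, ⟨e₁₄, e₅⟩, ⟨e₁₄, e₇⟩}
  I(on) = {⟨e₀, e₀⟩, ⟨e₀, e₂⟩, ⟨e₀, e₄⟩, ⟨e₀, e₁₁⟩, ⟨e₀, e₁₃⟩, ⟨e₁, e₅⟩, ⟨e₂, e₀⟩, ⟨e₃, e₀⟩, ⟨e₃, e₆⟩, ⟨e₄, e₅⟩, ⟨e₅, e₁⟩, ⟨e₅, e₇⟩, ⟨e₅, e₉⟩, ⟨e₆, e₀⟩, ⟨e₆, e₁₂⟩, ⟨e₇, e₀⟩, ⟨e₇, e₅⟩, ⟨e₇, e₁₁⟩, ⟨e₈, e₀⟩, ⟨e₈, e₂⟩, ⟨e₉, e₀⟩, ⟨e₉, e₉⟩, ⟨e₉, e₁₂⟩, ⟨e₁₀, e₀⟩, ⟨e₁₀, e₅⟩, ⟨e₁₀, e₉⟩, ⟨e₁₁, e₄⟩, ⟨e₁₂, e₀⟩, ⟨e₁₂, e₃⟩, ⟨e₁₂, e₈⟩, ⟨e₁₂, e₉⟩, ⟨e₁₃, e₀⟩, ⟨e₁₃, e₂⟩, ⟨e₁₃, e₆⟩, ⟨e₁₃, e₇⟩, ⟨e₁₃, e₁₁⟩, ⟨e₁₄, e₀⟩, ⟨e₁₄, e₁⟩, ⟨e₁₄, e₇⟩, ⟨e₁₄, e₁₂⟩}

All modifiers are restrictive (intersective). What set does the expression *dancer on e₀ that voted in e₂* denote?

{e₆, e₁₃, e₁₄}

⟦on e₀⟧ = {x : ⟨x, e₀⟩ ∈ ⟦on⟧} = {e₀, e₂, e₃, e₆, e₇, e₈, e₉, e₁₀, e₁₂, e₁₃, e₁₄}
⟦that voted⟧ = ⟦voted⟧ = {e₂, e₃, e₅, e₆, e₇, e₈, e₁₀, e₁₁, e₁₂, e₁₃, e₁₄}
⟦in e₂⟧ = {x : ⟨x, e₂⟩ ∈ ⟦in⟧} = {e₀, e₁, e₄, e₅, e₆, e₉, e₁₀, e₁₂, e₁₃, e₁₄}
⟦dancer⟧ = {e₁, e₂, e₃, e₄, e₆, e₈, e₉, e₁₁, e₁₃, e₁₄}
… ∩ ⟦on e₀⟧ = {e₁, e₂, e₃, e₄, e₆, e₈, e₉, e₁₁, e₁₃, e₁₄} ∩ {e₀, e₂, e₃, e₆, e₇, e₈, e₉, e₁₀, e₁₂, e₁₃, e₁₄} = {e₂, e₃, e₆, e₈, e₉, e₁₃, e₁₄}
… ∩ ⟦that voted⟧ = {e₂, e₃, e₆, e₈, e₉, e₁₃, e₁₄} ∩ {e₂, e₃, e₅, e₆, e₇, e₈, e₁₀, e₁₁, e₁₂, e₁₃, e₁₄} = {e₂, e₃, e₆, e₈, e₁₃, e₁₄}
… ∩ ⟦in e₂⟧ = {e₂, e₃, e₆, e₈, e₁₃, e₁₄} ∩ {e₀, e₁, e₄, e₅, e₆, e₉, e₁₀, e₁₂, e₁₃, e₁₄} = {e₆, e₁₃, e₁₄}
So ⟦dancer on e₀ that voted in e₂⟧ = {e₆, e₁₃, e₁₄}.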